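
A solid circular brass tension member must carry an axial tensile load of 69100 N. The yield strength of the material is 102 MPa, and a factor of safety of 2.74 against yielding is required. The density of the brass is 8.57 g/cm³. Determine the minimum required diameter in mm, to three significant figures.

d = 48.6 mm

Allowable stress σ_allow = 102/2.74 = 37.23 MPa.
Required area A = F/σ_allow = 69100/37.23 = 1856 mm².
A = πd²/4 → d = √(4A/π) = 48.61 mm.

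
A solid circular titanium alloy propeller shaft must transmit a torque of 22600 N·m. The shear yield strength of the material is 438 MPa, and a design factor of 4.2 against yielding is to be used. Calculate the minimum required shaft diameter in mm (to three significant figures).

d = 103 mm

Allowable shear stress τ_allow = 438/4.2 = 104.3 MPa.
For a solid shaft τ = 16T/(πd³), so d³ = 16T/(π τ_allow) = 16×2.2600×10^7/(π×104.3) = 1.104×10^6 mm³.
d = (1.104×10^6)^(1/3) = 103.3 mm.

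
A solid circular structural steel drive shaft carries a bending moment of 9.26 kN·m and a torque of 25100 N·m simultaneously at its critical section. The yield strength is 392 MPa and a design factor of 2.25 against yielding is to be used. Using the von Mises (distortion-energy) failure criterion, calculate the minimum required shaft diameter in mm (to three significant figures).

σ_allow = σ_y/n = 392/2.25 = 174.2 MPa.
For a solid shaft σ_b = 32M/(πd³) and τ = 16T/(πd³), so the von Mises stress is σ' = (16/πd³)·√(4M²+3T²).
√(4M²+3T²) = √(4×(9.260×10^6)² + 3×(2.510×10^7)²) = 4.725×10^7 N·mm.
d³ = 16×4.725×10^7/(π×174.2) = 1.381×10^6 mm³.
d = 111.4 mm.

d = 111 mm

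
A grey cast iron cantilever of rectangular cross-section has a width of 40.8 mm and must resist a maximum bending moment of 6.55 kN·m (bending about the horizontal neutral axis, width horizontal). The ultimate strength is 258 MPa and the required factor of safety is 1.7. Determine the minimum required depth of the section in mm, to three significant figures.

h = 79.7 mm

σ_allow = 258/1.7 = 151.8 MPa.
For a rectangular section σ = 6M/(bh²), so h² = 6M/(b σ_allow) = 6×6550000/(40.8×151.8) = 6347 mm².
h = 79.67 mm.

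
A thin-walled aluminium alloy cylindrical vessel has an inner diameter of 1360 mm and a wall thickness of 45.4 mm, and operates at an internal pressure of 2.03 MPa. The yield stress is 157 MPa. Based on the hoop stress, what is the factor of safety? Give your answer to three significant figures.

σ_h = pD/(2t) = 2.03×1360/(2×45.4) = 30.41 MPa.
n = 157/30.41 = 5.164.

n = 5.16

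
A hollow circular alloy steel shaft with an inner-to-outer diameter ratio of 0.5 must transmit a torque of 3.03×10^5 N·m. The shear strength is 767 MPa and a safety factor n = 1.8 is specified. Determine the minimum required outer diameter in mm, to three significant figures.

d_o = 157 mm

τ_allow = 767/1.8 = 426.1 MPa.
For a hollow shaft τ = 16T/[πd_o³(1−k⁴)] with k = 0.5, so 1−k⁴ = 0.9375.
d_o³ = 16T/[π τ_allow (1−k⁴)] = 16×3.0300×10^8/(π×426.1×0.9375) = 3.863×10^6 mm³.
d_o = 156.9 mm.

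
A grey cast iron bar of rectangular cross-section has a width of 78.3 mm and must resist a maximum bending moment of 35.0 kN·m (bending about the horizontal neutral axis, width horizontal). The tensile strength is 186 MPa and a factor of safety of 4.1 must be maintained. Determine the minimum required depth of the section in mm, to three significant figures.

h = 243 mm

σ_allow = 186/4.1 = 45.37 MPa.
For a rectangular section σ = 6M/(bh²), so h² = 6M/(b σ_allow) = 6×3.5000×10^7/(78.3×45.37) = 59120 mm².
h = 243.1 mm.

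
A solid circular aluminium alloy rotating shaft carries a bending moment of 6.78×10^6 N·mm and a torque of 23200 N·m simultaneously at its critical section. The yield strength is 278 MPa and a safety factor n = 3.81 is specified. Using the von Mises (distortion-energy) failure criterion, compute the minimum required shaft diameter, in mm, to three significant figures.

d = 144 mm

σ_allow = σ_y/n = 278/3.81 = 72.97 MPa.
For a solid shaft σ_b = 32M/(πd³) and τ = 16T/(πd³), so the von Mises stress is σ' = (16/πd³)·√(4M²+3T²).
√(4M²+3T²) = √(4×(6.780×10^6)² + 3×(2.320×10^7)²) = 4.241×10^7 N·mm.
d³ = 16×4.241×10^7/(π×72.97) = 2.960×10^6 mm³.
d = 143.6 mm.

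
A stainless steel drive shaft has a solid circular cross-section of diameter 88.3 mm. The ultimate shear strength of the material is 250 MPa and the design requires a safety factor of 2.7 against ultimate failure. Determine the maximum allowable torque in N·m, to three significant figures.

τ_allow = 250/2.7 = 92.59 MPa.
For a solid shaft T_allow = τ_allow·πd³/16; πd³/16 = π×88.3³/16 = 135200 mm³.
T_allow = 92.59×135200 = 1.252×10^7 N·mm = 12520 N·m.

T_allow = 12500 N·m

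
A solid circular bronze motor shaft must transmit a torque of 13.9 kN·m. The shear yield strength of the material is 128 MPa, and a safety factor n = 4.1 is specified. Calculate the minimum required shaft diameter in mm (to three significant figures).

d = 131 mm

Allowable shear stress τ_allow = 128/4.1 = 31.22 MPa.
For a solid shaft τ = 16T/(πd³), so d³ = 16T/(π τ_allow) = 16×1.3900×10^7/(π×31.22) = 2.268×10^6 mm³.
d = (2.268×10^6)^(1/3) = 131.4 mm.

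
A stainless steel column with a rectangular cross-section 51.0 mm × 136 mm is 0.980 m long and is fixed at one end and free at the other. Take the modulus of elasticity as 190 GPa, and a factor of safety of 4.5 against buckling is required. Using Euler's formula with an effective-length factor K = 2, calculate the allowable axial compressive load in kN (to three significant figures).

Buckling occurs about the weak axis: I_min = h·b³/12 = 136×51.0³/12 = 1.503×10^6 mm⁴ (b = 51.0 mm is the smaller dimension).
Effective length L_e = KL = 2×0.980 m = 1960 mm.
Euler critical load P_cr = π²EI/L_e² = π²×190000×1.503×10^6/1960² = 733900 N.
P_allow = P_cr/n = 733900/4.5 = 163100 N.

P_allow = 163 kN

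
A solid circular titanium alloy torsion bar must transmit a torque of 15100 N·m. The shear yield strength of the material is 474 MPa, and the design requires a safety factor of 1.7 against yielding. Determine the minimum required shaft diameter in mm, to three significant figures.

d = 65.1 mm

Allowable shear stress τ_allow = 474/1.7 = 278.8 MPa.
For a solid shaft τ = 16T/(πd³), so d³ = 16T/(π τ_allow) = 16×1.5100×10^7/(π×278.8) = 275800 mm³.
d = (275800)^(1/3) = 65.09 mm.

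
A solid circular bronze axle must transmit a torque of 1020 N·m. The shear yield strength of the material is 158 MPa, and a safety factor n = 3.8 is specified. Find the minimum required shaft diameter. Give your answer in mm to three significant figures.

d = 50.0 mm

Allowable shear stress τ_allow = 158/3.8 = 41.58 MPa.
For a solid shaft τ = 16T/(πd³), so d³ = 16T/(π τ_allow) = 16×1020000/(π×41.58) = 124900 mm³.
d = (124900)^(1/3) = 49.99 mm.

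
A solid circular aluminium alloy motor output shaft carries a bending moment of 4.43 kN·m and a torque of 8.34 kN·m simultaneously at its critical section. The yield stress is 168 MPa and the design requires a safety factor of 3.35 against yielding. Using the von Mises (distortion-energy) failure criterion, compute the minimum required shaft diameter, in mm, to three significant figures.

σ_allow = σ_y/n = 168/3.35 = 50.15 MPa.
For a solid shaft σ_b = 32M/(πd³) and τ = 16T/(πd³), so the von Mises stress is σ' = (16/πd³)·√(4M²+3T²).
√(4M²+3T²) = √(4×(4.430×10^6)² + 3×(8.340×10^6)²) = 1.695×10^7 N·mm.
d³ = 16×1.695×10^7/(π×50.15) = 1.721×10^6 mm³.
d = 119.8 mm.

d = 120 mm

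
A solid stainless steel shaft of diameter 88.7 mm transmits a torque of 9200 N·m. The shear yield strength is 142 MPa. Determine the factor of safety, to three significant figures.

τ = 16T/(πd³) = 16×9200000/(π×88.7³) = 67.14 MPa.
n = τ_limit/τ = 142/67.14 = 2.115.

n = 2.11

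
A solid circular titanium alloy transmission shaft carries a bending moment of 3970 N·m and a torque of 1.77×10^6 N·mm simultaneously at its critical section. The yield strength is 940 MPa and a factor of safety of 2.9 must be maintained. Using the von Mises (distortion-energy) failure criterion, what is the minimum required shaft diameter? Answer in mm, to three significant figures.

d = 51.1 mm

σ_allow = σ_y/n = 940/2.9 = 324.1 MPa.
For a solid shaft σ_b = 32M/(πd³) and τ = 16T/(πd³), so the von Mises stress is σ' = (16/πd³)·√(4M²+3T²).
√(4M²+3T²) = √(4×(3.970×10^6)² + 3×(1.770×10^6)²) = 8.511×10^6 N·mm.
d³ = 16×8.511×10^6/(π×324.1) = 133700 mm³.
d = 51.14 mm.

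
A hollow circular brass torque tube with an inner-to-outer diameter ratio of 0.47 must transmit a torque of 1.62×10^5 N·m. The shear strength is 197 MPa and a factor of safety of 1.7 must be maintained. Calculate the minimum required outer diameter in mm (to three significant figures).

τ_allow = 197/1.7 = 115.9 MPa.
For a hollow shaft τ = 16T/[πd_o³(1−k⁴)] with k = 0.47, so 1−k⁴ = 0.9512.
d_o³ = 16T/[π τ_allow (1−k⁴)] = 16×1.6200×10^8/(π×115.9×0.9512) = 7.485×10^6 mm³.
d_o = 195.6 mm.

d_o = 196 mm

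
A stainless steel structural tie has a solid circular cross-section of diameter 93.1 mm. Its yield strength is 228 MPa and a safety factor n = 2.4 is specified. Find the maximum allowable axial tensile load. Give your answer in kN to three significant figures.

σ_allow = 228/2.4 = 95.00 MPa.
A = πd²/4 = π×93.1²/4 = 6808 mm².
F_allow = σ_allow × A = 95.00×6808 = 646700 N.

F_allow = 647 kN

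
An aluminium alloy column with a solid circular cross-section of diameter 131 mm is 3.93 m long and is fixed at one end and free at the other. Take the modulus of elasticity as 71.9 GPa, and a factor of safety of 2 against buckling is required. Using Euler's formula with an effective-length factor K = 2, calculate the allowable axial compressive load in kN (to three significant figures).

P_allow = 83.0 kN

I = πd⁴/64 = π×131⁴/64 = 1.446×10^7 mm⁴.
Effective length L_e = KL = 2×3.93 m = 7860 mm.
Euler critical load P_cr = π²EI/L_e² = π²×71900×1.446×10^7/7860² = 166000 N.
P_allow = P_cr/n = 166000/2 = 83020 N.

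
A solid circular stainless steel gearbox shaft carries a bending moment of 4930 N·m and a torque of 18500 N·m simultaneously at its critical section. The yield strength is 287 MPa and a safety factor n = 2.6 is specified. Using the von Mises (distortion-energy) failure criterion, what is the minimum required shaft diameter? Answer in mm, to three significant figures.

σ_allow = σ_y/n = 287/2.6 = 110.4 MPa.
For a solid shaft σ_b = 32M/(πd³) and τ = 16T/(πd³), so the von Mises stress is σ' = (16/πd³)·√(4M²+3T²).
√(4M²+3T²) = √(4×(4.930×10^6)² + 3×(1.850×10^7)²) = 3.353×10^7 N·mm.
d³ = 16×3.353×10^7/(π×110.4) = 1.547×10^6 mm³.
d = 115.7 mm.

d = 116 mm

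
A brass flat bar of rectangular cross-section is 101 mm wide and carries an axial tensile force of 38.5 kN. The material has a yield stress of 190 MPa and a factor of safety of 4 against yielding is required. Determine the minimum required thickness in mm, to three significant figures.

t = 8.03 mm

σ_allow = 190/4 = 47.50 MPa.
Required area A = F/σ_allow = 38500/47.50 = 810.5 mm².
t = A/w = 810.5/101 = 8.025 mm.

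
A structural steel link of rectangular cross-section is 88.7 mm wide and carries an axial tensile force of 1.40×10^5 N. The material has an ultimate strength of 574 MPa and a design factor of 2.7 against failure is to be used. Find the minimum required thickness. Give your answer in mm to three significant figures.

σ_allow = 574/2.7 = 212.6 MPa.
Required area A = F/σ_allow = 140000/212.6 = 658.5 mm².
t = A/w = 658.5/88.7 = 7.424 mm.

t = 7.42 mm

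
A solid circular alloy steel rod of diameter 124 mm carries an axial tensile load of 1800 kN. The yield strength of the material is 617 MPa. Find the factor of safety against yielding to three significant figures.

A = πd²/4 = 12080 mm².
σ = F/A = 1800000/12080 = 149.1 MPa.
n = 617/149.1 = 4.139.

n = 4.14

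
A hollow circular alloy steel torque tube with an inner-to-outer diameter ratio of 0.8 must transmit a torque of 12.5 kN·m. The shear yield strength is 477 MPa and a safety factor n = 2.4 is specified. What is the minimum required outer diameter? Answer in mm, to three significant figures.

τ_allow = 477/2.4 = 198.8 MPa.
For a hollow shaft τ = 16T/[πd_o³(1−k⁴)] with k = 0.8, so 1−k⁴ = 0.5904.
d_o³ = 16T/[π τ_allow (1−k⁴)] = 16×1.2500×10^7/(π×198.8×0.5904) = 542500 mm³.
d_o = 81.56 mm.

d_o = 81.6 mm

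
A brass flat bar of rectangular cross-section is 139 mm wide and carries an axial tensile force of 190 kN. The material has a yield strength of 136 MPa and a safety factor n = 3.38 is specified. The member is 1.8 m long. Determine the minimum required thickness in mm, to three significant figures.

t = 34.0 mm

σ_allow = 136/3.38 = 40.24 MPa.
Required area A = F/σ_allow = 190000/40.24 = 4722 mm².
t = A/w = 4722/139 = 33.97 mm.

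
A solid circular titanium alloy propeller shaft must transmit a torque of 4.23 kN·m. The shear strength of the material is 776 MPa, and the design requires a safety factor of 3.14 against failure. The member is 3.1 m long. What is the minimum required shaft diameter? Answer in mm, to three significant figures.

d = 44.3 mm

Allowable shear stress τ_allow = 776/3.14 = 247.1 MPa.
For a solid shaft τ = 16T/(πd³), so d³ = 16T/(π τ_allow) = 16×4230000/(π×247.1) = 87170 mm³.
d = (87170)^(1/3) = 44.34 mm.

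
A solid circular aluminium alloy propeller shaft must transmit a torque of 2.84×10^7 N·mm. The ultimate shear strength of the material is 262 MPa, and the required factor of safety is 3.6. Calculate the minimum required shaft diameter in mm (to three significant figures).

Allowable shear stress τ_allow = 262/3.6 = 72.78 MPa.
For a solid shaft τ = 16T/(πd³), so d³ = 16T/(π τ_allow) = 16×2.8400×10^7/(π×72.78) = 1.987×10^6 mm³.
d = (1.987×10^6)^(1/3) = 125.7 mm.

d = 126 mm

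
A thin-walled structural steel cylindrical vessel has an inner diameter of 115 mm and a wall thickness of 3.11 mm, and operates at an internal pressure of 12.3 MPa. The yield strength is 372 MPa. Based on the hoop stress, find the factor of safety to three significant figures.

σ_h = pD/(2t) = 12.3×115/(2×3.11) = 227.4 MPa.
n = 372/227.4 = 1.636.

n = 1.64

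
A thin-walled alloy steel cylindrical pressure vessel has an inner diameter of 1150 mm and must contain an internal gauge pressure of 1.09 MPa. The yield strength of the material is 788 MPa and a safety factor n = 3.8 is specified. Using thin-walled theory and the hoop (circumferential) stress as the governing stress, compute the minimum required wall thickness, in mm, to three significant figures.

t = 3.02 mm

σ_allow = 788/3.8 = 207.4 MPa.
Hoop stress σ_h = pD/(2t), so t = pD/(2σ_allow) = 1.09×1150/(2×207.4) = 3.022 mm.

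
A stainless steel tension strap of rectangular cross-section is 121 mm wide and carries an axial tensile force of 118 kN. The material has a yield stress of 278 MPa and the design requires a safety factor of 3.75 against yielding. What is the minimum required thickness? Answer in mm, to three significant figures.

t = 13.2 mm

σ_allow = 278/3.75 = 74.13 MPa.
Required area A = F/σ_allow = 118000/74.13 = 1592 mm².
t = A/w = 1592/121 = 13.15 mm.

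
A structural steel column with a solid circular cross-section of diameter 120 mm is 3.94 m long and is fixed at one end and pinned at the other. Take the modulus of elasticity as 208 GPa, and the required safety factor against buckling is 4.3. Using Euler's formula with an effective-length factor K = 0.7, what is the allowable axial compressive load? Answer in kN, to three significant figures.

P_allow = 639 kN

I = πd⁴/64 = π×120⁴/64 = 1.018×10^7 mm⁴.
Effective length L_e = KL = 0.7×3.94 m = 2758 mm.
Euler critical load P_cr = π²EI/L_e² = π²×208000×1.018×10^7/2758² = 2.747×10^6 N.
P_allow = P_cr/n = 2.747×10^6/4.3 = 638900 N.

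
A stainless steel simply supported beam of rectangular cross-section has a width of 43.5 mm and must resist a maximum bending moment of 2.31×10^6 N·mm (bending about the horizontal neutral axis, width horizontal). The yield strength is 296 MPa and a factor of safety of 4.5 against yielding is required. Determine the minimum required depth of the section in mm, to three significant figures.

h = 69.6 mm

σ_allow = 296/4.5 = 65.78 MPa.
For a rectangular section σ = 6M/(bh²), so h² = 6M/(b σ_allow) = 6×2310000/(43.5×65.78) = 4844 mm².
h = 69.60 mm.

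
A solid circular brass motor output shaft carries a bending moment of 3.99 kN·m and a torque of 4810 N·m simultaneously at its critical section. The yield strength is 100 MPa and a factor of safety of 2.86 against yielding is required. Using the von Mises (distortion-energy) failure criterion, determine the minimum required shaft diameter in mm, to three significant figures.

d = 119 mm

σ_allow = σ_y/n = 100/2.86 = 34.97 MPa.
For a solid shaft σ_b = 32M/(πd³) and τ = 16T/(πd³), so the von Mises stress is σ' = (16/πd³)·√(4M²+3T²).
√(4M²+3T²) = √(4×(3.990×10^6)² + 3×(4.810×10^6)²) = 1.154×10^7 N·mm.
d³ = 16×1.154×10^7/(π×34.97) = 1.680×10^6 mm³.
d = 118.9 mm.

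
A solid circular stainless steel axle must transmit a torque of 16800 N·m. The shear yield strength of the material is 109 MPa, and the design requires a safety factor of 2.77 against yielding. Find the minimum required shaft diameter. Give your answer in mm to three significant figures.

Allowable shear stress τ_allow = 109/2.77 = 39.35 MPa.
For a solid shaft τ = 16T/(πd³), so d³ = 16T/(π τ_allow) = 16×1.6800×10^7/(π×39.35) = 2.174×10^6 mm³.
d = (2.174×10^6)^(1/3) = 129.6 mm.

d = 130 mm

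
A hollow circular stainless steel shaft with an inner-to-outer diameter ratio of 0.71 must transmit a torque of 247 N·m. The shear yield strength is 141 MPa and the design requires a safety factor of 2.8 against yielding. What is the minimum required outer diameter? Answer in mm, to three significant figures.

τ_allow = 141/2.8 = 50.36 MPa.
For a hollow shaft τ = 16T/[πd_o³(1−k⁴)] with k = 0.71, so 1−k⁴ = 0.7459.
d_o³ = 16T/[π τ_allow (1−k⁴)] = 16×247000/(π×50.36×0.7459) = 33490 mm³.
d_o = 32.23 mm.

d_o = 32.2 mm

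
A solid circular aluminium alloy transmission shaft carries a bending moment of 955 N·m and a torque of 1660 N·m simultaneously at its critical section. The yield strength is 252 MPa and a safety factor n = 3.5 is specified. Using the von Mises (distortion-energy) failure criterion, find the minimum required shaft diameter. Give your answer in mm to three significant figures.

d = 62.5 mm

σ_allow = σ_y/n = 252/3.5 = 72.00 MPa.
For a solid shaft σ_b = 32M/(πd³) and τ = 16T/(πd³), so the von Mises stress is σ' = (16/πd³)·√(4M²+3T²).
√(4M²+3T²) = √(4×(955000)² + 3×(1.660×10^6)²) = 3.452×10^6 N·mm.
d³ = 16×3.452×10^6/(π×72.00) = 244200 mm³.
d = 62.50 mm.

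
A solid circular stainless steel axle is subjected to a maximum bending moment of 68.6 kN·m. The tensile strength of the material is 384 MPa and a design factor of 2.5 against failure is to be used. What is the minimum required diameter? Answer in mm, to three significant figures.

σ_allow = 384/2.5 = 153.6 MPa.
For a solid circular section σ = 32M/(πd³), so d³ = 32M/(π σ_allow) = 32×6.8600×10^7/(π×153.6) = 4.549×10^6 mm³.
d = 165.7 mm.

d = 166 mm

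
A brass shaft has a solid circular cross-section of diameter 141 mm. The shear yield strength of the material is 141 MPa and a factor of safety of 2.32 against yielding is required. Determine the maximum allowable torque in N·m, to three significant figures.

τ_allow = 141/2.32 = 60.78 MPa.
For a solid shaft T_allow = τ_allow·πd³/16; πd³/16 = π×141³/16 = 550400 mm³.
T_allow = 60.78×550400 = 3.345×10^7 N·mm = 33450 N·m.

T_allow = 33500 N·m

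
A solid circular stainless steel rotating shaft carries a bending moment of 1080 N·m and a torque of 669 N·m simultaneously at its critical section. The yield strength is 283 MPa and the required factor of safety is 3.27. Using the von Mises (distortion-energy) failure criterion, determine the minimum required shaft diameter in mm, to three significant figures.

d = 52.4 mm

σ_allow = σ_y/n = 283/3.27 = 86.54 MPa.
For a solid shaft σ_b = 32M/(πd³) and τ = 16T/(πd³), so the von Mises stress is σ' = (16/πd³)·√(4M²+3T²).
√(4M²+3T²) = √(4×(1.080×10^6)² + 3×(669000)²) = 2.451×10^6 N·mm.
d³ = 16×2.451×10^6/(π×86.54) = 144200 mm³.
d = 52.44 mm.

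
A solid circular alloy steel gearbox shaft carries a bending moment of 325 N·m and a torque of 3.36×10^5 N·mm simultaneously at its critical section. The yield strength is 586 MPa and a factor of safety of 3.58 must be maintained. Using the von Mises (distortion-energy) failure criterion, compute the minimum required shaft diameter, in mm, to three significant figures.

σ_allow = σ_y/n = 586/3.58 = 163.7 MPa.
For a solid shaft σ_b = 32M/(πd³) and τ = 16T/(πd³), so the von Mises stress is σ' = (16/πd³)·√(4M²+3T²).
√(4M²+3T²) = √(4×(325000)² + 3×(336000)²) = 872500 N·mm.
d³ = 16×872500/(π×163.7) = 27150 mm³.
d = 30.05 mm.

d = 30.1 mm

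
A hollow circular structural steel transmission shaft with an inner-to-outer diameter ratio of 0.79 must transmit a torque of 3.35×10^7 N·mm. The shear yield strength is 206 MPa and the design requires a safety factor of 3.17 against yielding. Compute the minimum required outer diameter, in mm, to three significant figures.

d_o = 163 mm

τ_allow = 206/3.17 = 64.98 MPa.
For a hollow shaft τ = 16T/[πd_o³(1−k⁴)] with k = 0.79, so 1−k⁴ = 0.6105.
d_o³ = 16T/[π τ_allow (1−k⁴)] = 16×3.3500×10^7/(π×64.98×0.6105) = 4.301×10^6 mm³.
d_o = 162.6 mm.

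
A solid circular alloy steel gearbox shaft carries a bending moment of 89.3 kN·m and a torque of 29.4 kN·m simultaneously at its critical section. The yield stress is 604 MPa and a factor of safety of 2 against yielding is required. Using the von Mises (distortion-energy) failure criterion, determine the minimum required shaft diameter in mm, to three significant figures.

σ_allow = σ_y/n = 604/2 = 302.0 MPa.
For a solid shaft σ_b = 32M/(πd³) and τ = 16T/(πd³), so the von Mises stress is σ' = (16/πd³)·√(4M²+3T²).
√(4M²+3T²) = √(4×(8.930×10^7)² + 3×(2.940×10^7)²) = 1.857×10^8 N·mm.
d³ = 16×1.857×10^8/(π×302.0) = 3.132×10^6 mm³.
d = 146.3 mm.

d = 146 mm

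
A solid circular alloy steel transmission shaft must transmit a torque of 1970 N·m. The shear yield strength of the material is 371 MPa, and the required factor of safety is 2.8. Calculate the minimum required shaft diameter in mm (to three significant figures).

Allowable shear stress τ_allow = 371/2.8 = 132.5 MPa.
For a solid shaft τ = 16T/(πd³), so d³ = 16T/(π τ_allow) = 16×1970000/(π×132.5) = 75720 mm³.
d = (75720)^(1/3) = 42.31 mm.

d = 42.3 mm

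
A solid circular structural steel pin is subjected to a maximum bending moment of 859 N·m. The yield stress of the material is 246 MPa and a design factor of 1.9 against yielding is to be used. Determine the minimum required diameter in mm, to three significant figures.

d = 40.7 mm

σ_allow = 246/1.9 = 129.5 MPa.
For a solid circular section σ = 32M/(πd³), so d³ = 32M/(π σ_allow) = 32×859000/(π×129.5) = 67580 mm³.
d = 40.73 mm.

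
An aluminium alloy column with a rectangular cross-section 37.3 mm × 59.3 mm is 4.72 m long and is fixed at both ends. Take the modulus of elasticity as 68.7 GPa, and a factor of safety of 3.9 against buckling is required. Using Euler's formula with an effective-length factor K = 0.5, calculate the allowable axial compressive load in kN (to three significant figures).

Buckling occurs about the weak axis: I_min = h·b³/12 = 59.3×37.3³/12 = 256400 mm⁴ (b = 37.3 mm is the smaller dimension).
Effective length L_e = KL = 0.5×4.72 m = 2360 mm.
Euler critical load P_cr = π²EI/L_e² = π²×68700×256400/2360² = 31220 N.
P_allow = P_cr/n = 31220/3.9 = 8005 N.

P_allow = 8.01 kN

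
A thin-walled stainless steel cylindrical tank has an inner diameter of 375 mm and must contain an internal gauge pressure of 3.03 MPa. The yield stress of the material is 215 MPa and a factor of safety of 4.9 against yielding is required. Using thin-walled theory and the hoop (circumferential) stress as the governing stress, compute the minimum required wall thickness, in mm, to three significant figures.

σ_allow = 215/4.9 = 43.88 MPa.
Hoop stress σ_h = pD/(2t), so t = pD/(2σ_allow) = 3.03×375/(2×43.88) = 12.95 mm.

t = 12.9 mm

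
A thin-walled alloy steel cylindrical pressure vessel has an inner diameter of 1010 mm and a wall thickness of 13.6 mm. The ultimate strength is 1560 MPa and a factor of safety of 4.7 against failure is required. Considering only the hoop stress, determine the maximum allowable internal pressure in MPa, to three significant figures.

σ_allow = 1560/4.7 = 331.9 MPa.
σ_h = pD/(2t) → p_allow = 2σ_allow t/D = 2×331.9×13.6/1010 = 8.939 MPa.

p_allow = 8.94 MPa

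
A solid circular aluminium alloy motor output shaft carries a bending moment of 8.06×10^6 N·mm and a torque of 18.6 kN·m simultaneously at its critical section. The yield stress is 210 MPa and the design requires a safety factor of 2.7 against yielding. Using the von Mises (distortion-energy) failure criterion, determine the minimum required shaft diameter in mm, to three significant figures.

d = 133 mm

σ_allow = σ_y/n = 210/2.7 = 77.78 MPa.
For a solid shaft σ_b = 32M/(πd³) and τ = 16T/(πd³), so the von Mises stress is σ' = (16/πd³)·√(4M²+3T²).
√(4M²+3T²) = √(4×(8.060×10^6)² + 3×(1.860×10^7)²) = 3.602×10^7 N·mm.
d³ = 16×3.602×10^7/(π×77.78) = 2.359×10^6 mm³.
d = 133.1 mm.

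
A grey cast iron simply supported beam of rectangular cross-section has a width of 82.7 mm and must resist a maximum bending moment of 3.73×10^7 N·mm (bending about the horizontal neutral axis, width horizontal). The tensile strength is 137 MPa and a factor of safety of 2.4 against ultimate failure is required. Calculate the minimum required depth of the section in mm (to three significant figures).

h = 218 mm

σ_allow = 137/2.4 = 57.08 MPa.
For a rectangular section σ = 6M/(bh²), so h² = 6M/(b σ_allow) = 6×3.7300×10^7/(82.7×57.08) = 47410 mm².
h = 217.7 mm.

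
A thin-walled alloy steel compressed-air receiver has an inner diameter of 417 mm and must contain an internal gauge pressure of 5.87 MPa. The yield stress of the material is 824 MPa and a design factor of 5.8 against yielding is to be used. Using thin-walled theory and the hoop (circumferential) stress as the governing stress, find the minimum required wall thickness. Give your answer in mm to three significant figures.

σ_allow = 824/5.8 = 142.1 MPa.
Hoop stress σ_h = pD/(2t), so t = pD/(2σ_allow) = 5.87×417/(2×142.1) = 8.615 mm.

t = 8.61 mm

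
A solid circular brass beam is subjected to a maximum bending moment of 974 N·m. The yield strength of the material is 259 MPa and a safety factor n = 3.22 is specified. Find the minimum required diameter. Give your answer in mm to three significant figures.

d = 49.8 mm

σ_allow = 259/3.22 = 80.43 MPa.
For a solid circular section σ = 32M/(πd³), so d³ = 32M/(π σ_allow) = 32×974000/(π×80.43) = 123300 mm³.
d = 49.78 mm.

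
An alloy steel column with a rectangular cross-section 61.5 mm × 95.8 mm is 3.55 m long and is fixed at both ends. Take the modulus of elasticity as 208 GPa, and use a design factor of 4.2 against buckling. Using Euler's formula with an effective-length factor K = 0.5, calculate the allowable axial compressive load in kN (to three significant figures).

P_allow = 288 kN

Buckling occurs about the weak axis: I_min = h·b³/12 = 95.8×61.5³/12 = 1.857×10^6 mm⁴ (b = 61.5 mm is the smaller dimension).
Effective length L_e = KL = 0.5×3.55 m = 1775 mm.
Euler critical load P_cr = π²EI/L_e² = π²×208000×1.857×10^6/1775² = 1.210×10^6 N.
P_allow = P_cr/n = 1.210×10^6/4.2 = 288100 N.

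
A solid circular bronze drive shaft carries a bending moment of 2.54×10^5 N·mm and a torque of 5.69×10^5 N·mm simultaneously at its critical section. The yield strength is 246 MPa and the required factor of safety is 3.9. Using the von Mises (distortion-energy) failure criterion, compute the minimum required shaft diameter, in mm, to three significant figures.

σ_allow = σ_y/n = 246/3.9 = 63.08 MPa.
For a solid shaft σ_b = 32M/(πd³) and τ = 16T/(πd³), so the von Mises stress is σ' = (16/πd³)·√(4M²+3T²).
√(4M²+3T²) = √(4×(254000)² + 3×(569000)²) = 1.109×10^6 N·mm.
d³ = 16×1.109×10^6/(π×63.08) = 89520 mm³.
d = 44.73 mm.

d = 44.7 mm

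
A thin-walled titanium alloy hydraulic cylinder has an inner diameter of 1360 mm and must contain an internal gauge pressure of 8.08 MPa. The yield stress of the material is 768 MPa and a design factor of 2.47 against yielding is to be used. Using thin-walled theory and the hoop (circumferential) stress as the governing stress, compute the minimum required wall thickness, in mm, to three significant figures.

σ_allow = 768/2.47 = 310.9 MPa.
Hoop stress σ_h = pD/(2t), so t = pD/(2σ_allow) = 8.08×1360/(2×310.9) = 17.67 mm.

t = 17.7 mm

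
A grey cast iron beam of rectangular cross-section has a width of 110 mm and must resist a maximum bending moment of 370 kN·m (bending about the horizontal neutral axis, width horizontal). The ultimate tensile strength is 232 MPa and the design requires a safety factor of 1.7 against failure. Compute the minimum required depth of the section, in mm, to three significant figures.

h = 385 mm

σ_allow = 232/1.7 = 136.5 MPa.
For a rectangular section σ = 6M/(bh²), so h² = 6M/(b σ_allow) = 6×3.7000×10^8/(110×136.5) = 147900 mm².
h = 384.6 mm.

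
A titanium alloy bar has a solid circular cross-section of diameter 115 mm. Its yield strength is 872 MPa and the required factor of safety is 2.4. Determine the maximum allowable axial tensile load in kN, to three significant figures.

σ_allow = 872/2.4 = 363.3 MPa.
A = πd²/4 = π×115²/4 = 10390 mm².
F_allow = σ_allow × A = 363.3×10390 = 3.774×10^6 N.

F_allow = 3770 kN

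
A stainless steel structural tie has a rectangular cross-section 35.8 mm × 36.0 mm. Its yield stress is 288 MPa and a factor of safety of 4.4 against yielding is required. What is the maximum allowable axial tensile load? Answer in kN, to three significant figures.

F_allow = 84.4 kN

σ_allow = 288/4.4 = 65.45 MPa.
A = 35.8×36.0 = 1289 mm².
F_allow = σ_allow × A = 65.45×1289 = 84360 N.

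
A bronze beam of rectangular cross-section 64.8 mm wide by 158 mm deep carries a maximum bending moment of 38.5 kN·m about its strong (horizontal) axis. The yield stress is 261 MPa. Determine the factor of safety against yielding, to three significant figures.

n = 1.83

Section modulus S = bh²/6 = 64.8×158²/6 = 269600 mm³.
σ = M/S = 3.8500×10^7/269600 = 142.8 MPa.
n = 261/142.8 = 1.828.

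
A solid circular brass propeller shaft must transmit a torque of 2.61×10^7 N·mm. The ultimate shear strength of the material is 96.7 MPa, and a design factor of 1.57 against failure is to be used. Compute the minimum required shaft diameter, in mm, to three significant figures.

d = 129 mm

Allowable shear stress τ_allow = 96.7/1.57 = 61.59 MPa.
For a solid shaft τ = 16T/(πd³), so d³ = 16T/(π τ_allow) = 16×2.6100×10^7/(π×61.59) = 2.158×10^6 mm³.
d = (2.158×10^6)^(1/3) = 129.2 mm.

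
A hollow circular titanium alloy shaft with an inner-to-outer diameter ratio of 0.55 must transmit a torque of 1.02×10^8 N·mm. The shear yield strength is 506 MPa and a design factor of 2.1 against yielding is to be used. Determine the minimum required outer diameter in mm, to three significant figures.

τ_allow = 506/2.1 = 241.0 MPa.
For a hollow shaft τ = 16T/[πd_o³(1−k⁴)] with k = 0.55, so 1−k⁴ = 0.9085.
d_o³ = 16T/[π τ_allow (1−k⁴)] = 16×1.0200×10^8/(π×241.0×0.9085) = 2.373×10^6 mm³.
d_o = 133.4 mm.

d_o = 133 mm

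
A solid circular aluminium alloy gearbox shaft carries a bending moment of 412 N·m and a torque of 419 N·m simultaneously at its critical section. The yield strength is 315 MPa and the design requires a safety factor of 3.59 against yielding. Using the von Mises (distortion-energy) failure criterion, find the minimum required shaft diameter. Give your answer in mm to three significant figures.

d = 39.9 mm

σ_allow = σ_y/n = 315/3.59 = 87.74 MPa.
For a solid shaft σ_b = 32M/(πd³) and τ = 16T/(πd³), so the von Mises stress is σ' = (16/πd³)·√(4M²+3T²).
√(4M²+3T²) = √(4×(412000)² + 3×(419000)²) = 1.098×10^6 N·mm.
d³ = 16×1.098×10^6/(π×87.74) = 63730 mm³.
d = 39.94 mm.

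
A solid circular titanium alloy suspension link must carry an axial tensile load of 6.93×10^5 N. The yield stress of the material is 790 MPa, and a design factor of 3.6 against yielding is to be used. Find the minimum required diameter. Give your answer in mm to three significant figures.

Allowable stress σ_allow = 790/3.6 = 219.4 MPa.
Required area A = F/σ_allow = 693000/219.4 = 3158 mm².
A = πd²/4 → d = √(4A/π) = 63.41 mm.

d = 63.4 mm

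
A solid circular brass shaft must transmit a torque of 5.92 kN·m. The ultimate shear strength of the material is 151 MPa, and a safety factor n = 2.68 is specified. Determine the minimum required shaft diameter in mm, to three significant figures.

d = 81.2 mm

Allowable shear stress τ_allow = 151/2.68 = 56.34 MPa.
For a solid shaft τ = 16T/(πd³), so d³ = 16T/(π τ_allow) = 16×5920000/(π×56.34) = 535100 mm³.
d = (535100)^(1/3) = 81.19 mm.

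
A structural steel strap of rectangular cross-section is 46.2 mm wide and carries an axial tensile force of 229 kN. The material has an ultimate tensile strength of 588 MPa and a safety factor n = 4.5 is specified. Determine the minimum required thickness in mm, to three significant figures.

t = 37.9 mm

σ_allow = 588/4.5 = 130.7 MPa.
Required area A = F/σ_allow = 229000/130.7 = 1753 mm².
t = A/w = 1753/46.2 = 37.93 mm.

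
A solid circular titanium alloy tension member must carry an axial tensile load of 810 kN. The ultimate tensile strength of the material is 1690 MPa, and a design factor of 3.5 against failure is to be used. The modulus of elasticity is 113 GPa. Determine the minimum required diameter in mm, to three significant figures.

Allowable stress σ_allow = 1690/3.5 = 482.9 MPa.
Required area A = F/σ_allow = 810000/482.9 = 1678 mm².
A = πd²/4 → d = √(4A/π) = 46.22 mm.

d = 46.2 mm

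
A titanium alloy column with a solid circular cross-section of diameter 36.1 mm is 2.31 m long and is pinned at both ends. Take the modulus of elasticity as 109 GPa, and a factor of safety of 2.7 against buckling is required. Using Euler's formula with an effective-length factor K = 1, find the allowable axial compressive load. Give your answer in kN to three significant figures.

I = πd⁴/64 = π×36.1⁴/64 = 83370 mm⁴.
Effective length L_e = KL = 1×2.31 m = 2310 mm.
Euler critical load P_cr = π²EI/L_e² = π²×109000×83370/2310² = 16810 N.
P_allow = P_cr/n = 16810/2.7 = 6225 N.

P_allow = 6.22 kN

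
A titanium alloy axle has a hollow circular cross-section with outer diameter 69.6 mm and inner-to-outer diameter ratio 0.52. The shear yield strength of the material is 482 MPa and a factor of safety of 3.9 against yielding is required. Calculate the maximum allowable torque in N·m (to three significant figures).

τ_allow = 482/3.9 = 123.6 MPa.
For a hollow shaft T_allow = τ_allow·πd_o³(1−k⁴)/16 with 1−k⁴ = 0.9269, so πd_o³(1−k⁴)/16 = 61360 mm³.
T_allow = 123.6×61360 = 7.583×10^6 N·mm = 7583 N·m.

T_allow = 7580 N·m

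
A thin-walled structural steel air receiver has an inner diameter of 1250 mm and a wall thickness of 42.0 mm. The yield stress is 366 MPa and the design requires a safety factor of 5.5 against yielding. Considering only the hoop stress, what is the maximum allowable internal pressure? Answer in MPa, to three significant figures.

σ_allow = 366/5.5 = 66.55 MPa.
σ_h = pD/(2t) → p_allow = 2σ_allow t/D = 2×66.55×42.0/1250 = 4.472 MPa.

p_allow = 4.47 MPa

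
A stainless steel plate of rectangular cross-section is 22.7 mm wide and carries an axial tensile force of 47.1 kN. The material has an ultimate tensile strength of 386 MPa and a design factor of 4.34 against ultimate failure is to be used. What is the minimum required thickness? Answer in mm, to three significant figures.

σ_allow = 386/4.34 = 88.94 MPa.
Required area A = F/σ_allow = 47100/88.94 = 529.6 mm².
t = A/w = 529.6/22.7 = 23.33 mm.

t = 23.3 mm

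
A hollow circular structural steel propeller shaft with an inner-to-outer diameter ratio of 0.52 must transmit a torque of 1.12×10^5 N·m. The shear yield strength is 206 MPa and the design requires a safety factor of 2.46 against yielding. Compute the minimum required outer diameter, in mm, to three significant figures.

τ_allow = 206/2.46 = 83.74 MPa.
For a hollow shaft τ = 16T/[πd_o³(1−k⁴)] with k = 0.52, so 1−k⁴ = 0.9269.
d_o³ = 16T/[π τ_allow (1−k⁴)] = 16×1.1200×10^8/(π×83.74×0.9269) = 7.349×10^6 mm³.
d_o = 194.4 mm.

d_o = 194 mm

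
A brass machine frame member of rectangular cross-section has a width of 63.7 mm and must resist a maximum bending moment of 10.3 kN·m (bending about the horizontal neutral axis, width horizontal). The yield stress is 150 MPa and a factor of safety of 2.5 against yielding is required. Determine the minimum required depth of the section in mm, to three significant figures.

σ_allow = 150/2.5 = 60.00 MPa.
For a rectangular section σ = 6M/(bh²), so h² = 6M/(b σ_allow) = 6×1.0300×10^7/(63.7×60.00) = 16170 mm².
h = 127.2 mm.

h = 127 mm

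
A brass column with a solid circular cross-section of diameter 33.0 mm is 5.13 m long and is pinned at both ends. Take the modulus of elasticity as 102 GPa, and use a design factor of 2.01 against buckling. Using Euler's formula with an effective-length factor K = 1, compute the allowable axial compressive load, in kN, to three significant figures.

I = πd⁴/64 = π×33.0⁴/64 = 58210 mm⁴.
Effective length L_e = KL = 1×5.13 m = 5130 mm.
Euler critical load P_cr = π²EI/L_e² = π²×102000×58210/5130² = 2227 N.
P_allow = P_cr/n = 2227/2.01 = 1108 N.

P_allow = 1.11 kN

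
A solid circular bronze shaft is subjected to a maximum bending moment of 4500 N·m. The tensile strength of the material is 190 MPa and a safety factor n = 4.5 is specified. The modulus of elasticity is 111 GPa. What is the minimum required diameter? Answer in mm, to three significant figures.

d = 103 mm

σ_allow = 190/4.5 = 42.22 MPa.
For a solid circular section σ = 32M/(πd³), so d³ = 32M/(π σ_allow) = 32×4500000/(π×42.22) = 1.086×10^6 mm³.
d = 102.8 mm.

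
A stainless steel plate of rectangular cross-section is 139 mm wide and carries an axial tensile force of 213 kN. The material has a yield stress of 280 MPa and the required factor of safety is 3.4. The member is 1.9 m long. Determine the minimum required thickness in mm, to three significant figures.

t = 18.6 mm

σ_allow = 280/3.4 = 82.35 MPa.
Required area A = F/σ_allow = 213000/82.35 = 2586 mm².
t = A/w = 2586/139 = 18.61 mm.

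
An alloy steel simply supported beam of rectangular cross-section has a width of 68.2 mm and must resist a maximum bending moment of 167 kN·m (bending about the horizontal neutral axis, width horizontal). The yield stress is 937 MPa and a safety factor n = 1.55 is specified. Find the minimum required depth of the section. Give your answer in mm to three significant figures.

σ_allow = 937/1.55 = 604.5 MPa.
For a rectangular section σ = 6M/(bh²), so h² = 6M/(b σ_allow) = 6×1.6700×10^8/(68.2×604.5) = 24300 mm².
h = 155.9 mm.

h = 156 mm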